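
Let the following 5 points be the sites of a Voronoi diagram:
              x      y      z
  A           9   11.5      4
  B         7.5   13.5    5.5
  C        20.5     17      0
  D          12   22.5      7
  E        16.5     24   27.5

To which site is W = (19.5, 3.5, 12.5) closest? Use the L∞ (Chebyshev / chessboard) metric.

A

d(W,A) = max(10.5, 8, 8.5) = 10.5
d(W,B) = max(12, 10, 7) = 12
d(W,C) = max(1, 13.5, 12.5) = 13.5
d(W,D) = max(7.5, 19, 5.5) = 19
d(W,E) = max(3, 20.5, 15) = 20.5
Minimum is at A.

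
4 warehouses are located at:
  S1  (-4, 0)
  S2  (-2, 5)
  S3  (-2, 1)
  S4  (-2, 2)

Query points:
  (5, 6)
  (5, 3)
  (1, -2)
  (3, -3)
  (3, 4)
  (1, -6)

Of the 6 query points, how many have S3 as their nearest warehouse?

(5, 6) — d² to each: S1:117, S2:50, S3:74, S4:65 → nearest is S2
(5, 3) — d² to each: S1:90, S2:53, S3:53, S4:50 → nearest is S4
(1, -2) — d² to each: S1:29, S2:58, S3:18, S4:25 → nearest is S3
(3, -3) — d² to each: S1:58, S2:89, S3:41, S4:50 → nearest is S3
(3, 4) — d² to each: S1:65, S2:26, S3:34, S4:29 → nearest is S2
(1, -6) — d² to each: S1:61, S2:130, S3:58, S4:73 → nearest is S3
3 of the 6 points have S3 as nearest.

3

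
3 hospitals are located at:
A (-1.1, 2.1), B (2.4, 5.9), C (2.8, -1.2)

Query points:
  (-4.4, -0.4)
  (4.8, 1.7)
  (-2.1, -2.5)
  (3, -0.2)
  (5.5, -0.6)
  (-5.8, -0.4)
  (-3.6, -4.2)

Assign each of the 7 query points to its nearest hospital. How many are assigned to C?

(-4.4, -0.4) — d² to each: A:17.14, B:85.93, C:52.48 → nearest is A
(4.8, 1.7) — d² to each: A:34.97, B:23.4, C:12.41 → nearest is C
(-2.1, -2.5) — d² to each: A:22.16, B:90.81, C:25.7 → nearest is A
(3, -0.2) — d² to each: A:22.1, B:37.57, C:1.04 → nearest is C
(5.5, -0.6) — d² to each: A:50.85, B:51.86, C:7.65 → nearest is C
(-5.8, -0.4) — d² to each: A:28.34, B:106.93, C:74.6 → nearest is A
(-3.6, -4.2) — d² to each: A:45.94, B:138.01, C:49.96 → nearest is A
3 of the 7 points have C as nearest.

3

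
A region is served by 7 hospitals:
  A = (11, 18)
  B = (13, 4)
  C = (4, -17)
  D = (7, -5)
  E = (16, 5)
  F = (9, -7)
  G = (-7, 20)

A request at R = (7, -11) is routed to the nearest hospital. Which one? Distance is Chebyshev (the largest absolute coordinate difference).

F

d(R,A) = max(4, 29) = 29
d(R,B) = max(6, 15) = 15
d(R,C) = max(3, 6) = 6
d(R,D) = max(0, 6) = 6
d(R,E) = max(9, 16) = 16
d(R,F) = max(2, 4) = 4
d(R,G) = max(14, 31) = 31
Minimum is at F.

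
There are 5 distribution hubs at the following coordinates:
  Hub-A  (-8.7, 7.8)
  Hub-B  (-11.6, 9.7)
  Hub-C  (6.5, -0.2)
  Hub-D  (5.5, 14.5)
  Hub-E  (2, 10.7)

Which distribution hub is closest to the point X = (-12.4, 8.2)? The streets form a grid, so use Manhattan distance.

Hub-B

d(X, Hub-A) = |-12.4−(-8.7)| + |8.2−7.8| = 3.7 + 0.4 = 4.1
d(X, Hub-B) = |-12.4−(-11.6)| + |8.2−9.7| = 0.8 + 1.5 = 2.3
d(X, Hub-C) = |-12.4−6.5| + |8.2−(-0.2)| = 18.9 + 8.4 = 27.3
d(X, Hub-D) = |-12.4−5.5| + |8.2−14.5| = 17.9 + 6.3 = 24.2
d(X, Hub-E) = |-12.4−2| + |8.2−10.7| = 14.4 + 2.5 = 16.9
Hub-B is nearest.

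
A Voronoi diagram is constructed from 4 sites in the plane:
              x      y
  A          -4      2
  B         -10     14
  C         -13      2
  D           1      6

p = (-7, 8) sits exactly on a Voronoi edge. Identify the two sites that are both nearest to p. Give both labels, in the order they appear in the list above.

Squared distances from p to each site:
|pA|² = (-7−(-4))² + (8−2)² = 9 + 36 = 45
|pB|² = (-7−(-10))² + (8−14)² = 9 + 36 = 45
|pC|² = (-7−(-13))² + (8−2)² = 36 + 36 = 72
|pD|² = (-7−1)² + (8−6)² = 64 + 4 = 68
p is equidistant from A and B (both at squared distance 45), and every other site is strictly farther — so p lies on the A–B Voronoi edge.

A and B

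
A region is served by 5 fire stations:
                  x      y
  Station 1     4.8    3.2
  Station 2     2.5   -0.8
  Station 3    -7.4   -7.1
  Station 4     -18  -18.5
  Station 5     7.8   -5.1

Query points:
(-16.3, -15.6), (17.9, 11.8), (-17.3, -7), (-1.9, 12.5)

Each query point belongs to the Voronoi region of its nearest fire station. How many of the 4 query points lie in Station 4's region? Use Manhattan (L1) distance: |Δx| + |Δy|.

(-16.3, -15.6) — d to each: Station 1:39.9, Station 2:33.6, Station 3:17.4, Station 4:4.6, Station 5:34.6 → nearest is Station 4
(17.9, 11.8) — d to each: Station 1:21.7, Station 2:28, Station 3:44.2, Station 4:66.2, Station 5:27 → nearest is Station 1
(-17.3, -7) — d to each: Station 1:32.3, Station 2:26, Station 3:10, Station 4:12.2, Station 5:27 → nearest is Station 3
(-1.9, 12.5) — d to each: Station 1:16, Station 2:17.7, Station 3:25.1, Station 4:47.1, Station 5:27.3 → nearest is Station 1
1 of the 4 points has Station 4 as nearest.

1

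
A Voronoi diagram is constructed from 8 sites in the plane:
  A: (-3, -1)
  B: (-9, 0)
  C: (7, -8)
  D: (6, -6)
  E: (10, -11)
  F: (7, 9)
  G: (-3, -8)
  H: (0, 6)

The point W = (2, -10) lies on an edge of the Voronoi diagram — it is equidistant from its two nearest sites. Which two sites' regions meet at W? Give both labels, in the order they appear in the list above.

Squared distances from W to each site:
|WA|² = 25 + 81 = 106
|WB|² = 121 + 100 = 221
|WC|² = 25 + 4 = 29
|WD|² = 16 + 16 = 32
|WE|² = 64 + 1 = 65
|WF|² = 25 + 361 = 386
|WG|² = 25 + 4 = 29
|WH|² = 4 + 256 = 260
W is equidistant from C and G (both at squared distance 29), and every other site is strictly farther — so W lies on the C–G Voronoi edge.

C and G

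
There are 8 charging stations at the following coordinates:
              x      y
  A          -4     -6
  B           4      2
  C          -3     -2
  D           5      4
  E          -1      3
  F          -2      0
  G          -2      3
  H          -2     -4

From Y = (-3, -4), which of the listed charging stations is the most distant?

Since √ is increasing, it suffices to compare squared distances:
|YA|² = (-3−(-4))² + (-4−(-6))² = 1 + 4 = 5
|YB|² = (-3−4)² + (-4−2)² = 49 + 36 = 85
|YC|² = (-3−(-3))² + (-4−(-2))² = 0 + 4 = 4
|YD|² = (-3−5)² + (-4−4)² = 64 + 64 = 128
|YE|² = (-3−(-1))² + (-4−3)² = 4 + 49 = 53
|YF|² = (-3−(-2))² + (-4−0)² = 1 + 16 = 17
|YG|² = (-3−(-2))² + (-4−3)² = 1 + 49 = 50
|YH|² = (-3−(-2))² + (-4−(-4))² = 1 + 0 = 1
The largest is to D.

D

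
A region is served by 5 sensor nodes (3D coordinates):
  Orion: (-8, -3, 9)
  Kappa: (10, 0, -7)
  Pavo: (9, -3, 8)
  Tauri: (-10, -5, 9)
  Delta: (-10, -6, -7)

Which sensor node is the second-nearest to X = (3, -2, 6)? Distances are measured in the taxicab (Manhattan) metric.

d(X, Orion) = 11 + 1 + 3 = 15
d(X, Kappa) = 7 + 2 + 13 = 22
d(X, Pavo) = 6 + 1 + 2 = 9
d(X, Tauri) = 13 + 3 + 3 = 19
d(X, Delta) = 13 + 4 + 13 = 30
Sorted ascending: Pavo, Orion, Tauri, … — the second-nearest is Orion.

Orion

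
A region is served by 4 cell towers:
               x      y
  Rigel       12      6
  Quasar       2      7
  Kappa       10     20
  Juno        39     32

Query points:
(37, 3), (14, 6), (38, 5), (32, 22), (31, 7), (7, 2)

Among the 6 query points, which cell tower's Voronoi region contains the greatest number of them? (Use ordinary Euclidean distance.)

Rigel

(37, 3) — d² to each: Rigel:634, Quasar:1241, Kappa:1018, Juno:845 → nearest is Rigel
(14, 6) — d² to each: Rigel:4, Quasar:145, Kappa:212, Juno:1301 → nearest is Rigel
(38, 5) — d² to each: Rigel:677, Quasar:1300, Kappa:1009, Juno:730 → nearest is Rigel
(32, 22) — d² to each: Rigel:656, Quasar:1125, Kappa:488, Juno:149 → nearest is Juno
(31, 7) — d² to each: Rigel:362, Quasar:841, Kappa:610, Juno:689 → nearest is Rigel
(7, 2) — d² to each: Rigel:41, Quasar:50, Kappa:333, Juno:1924 → nearest is Rigel
Tally — Rigel:5, Juno:1. Rigel captures the most (5).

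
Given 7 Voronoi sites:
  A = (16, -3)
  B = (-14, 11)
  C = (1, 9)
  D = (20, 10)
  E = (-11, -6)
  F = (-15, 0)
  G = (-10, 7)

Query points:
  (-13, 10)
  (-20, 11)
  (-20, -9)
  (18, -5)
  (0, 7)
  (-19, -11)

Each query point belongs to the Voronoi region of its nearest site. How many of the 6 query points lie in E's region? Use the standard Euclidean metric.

(-13, 10) — d² to each: A:1010, B:2, C:197, D:1089, E:260, F:104, G:18 → nearest is B
(-20, 11) — d² to each: A:1492, B:36, C:445, D:1601, E:370, F:146, G:116 → nearest is B
(-20, -9) — d² to each: A:1332, B:436, C:765, D:1961, E:90, F:106, G:356 → nearest is E
(18, -5) — d² to each: A:8, B:1280, C:485, D:229, E:842, F:1114, G:928 → nearest is A
(0, 7) — d² to each: A:356, B:212, C:5, D:409, E:290, F:274, G:100 → nearest is C
(-19, -11) — d² to each: A:1289, B:509, C:800, D:1962, E:89, F:137, G:405 → nearest is E
2 of the 6 points have E as nearest.

2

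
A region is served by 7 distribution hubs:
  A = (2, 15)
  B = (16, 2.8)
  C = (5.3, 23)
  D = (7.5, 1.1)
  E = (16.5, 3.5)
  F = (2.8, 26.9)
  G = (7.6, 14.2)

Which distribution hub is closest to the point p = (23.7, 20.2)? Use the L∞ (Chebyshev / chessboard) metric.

G

d(p,A) = max(21.7, 5.2) = 21.7
d(p,B) = max(7.7, 17.4) = 17.4
d(p,C) = max(18.4, 2.8) = 18.4
d(p,D) = max(16.2, 19.1) = 19.1
d(p,E) = max(7.2, 16.7) = 16.7
d(p,F) = max(20.9, 6.7) = 20.9
d(p,G) = max(16.1, 6) = 16.1
G is nearest.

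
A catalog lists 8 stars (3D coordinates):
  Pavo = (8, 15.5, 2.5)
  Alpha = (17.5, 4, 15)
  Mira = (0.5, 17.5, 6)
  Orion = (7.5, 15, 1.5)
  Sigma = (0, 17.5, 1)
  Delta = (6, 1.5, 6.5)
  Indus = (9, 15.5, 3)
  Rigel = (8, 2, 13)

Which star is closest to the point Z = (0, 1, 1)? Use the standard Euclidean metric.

Delta

Since √ is increasing, it suffices to compare squared distances:
d²(Z, Pavo) = (0−8)² + (1−15.5)² + (1−2.5)² = 64 + 210.25 + 2.25 = 276.5
d²(Z, Alpha) = (0−17.5)² + (1−4)² + (1−15)² = 306.25 + 9 + 196 = 511.25
d²(Z, Mira) = (0−0.5)² + (1−17.5)² + (1−6)² = 0.25 + 272.25 + 25 = 297.5
d²(Z, Orion) = (0−7.5)² + (1−15)² + (1−1.5)² = 56.25 + 196 + 0.25 = 252.5
d²(Z, Sigma) = (0−0)² + (1−17.5)² + (1−1)² = 0 + 272.25 + 0 = 272.25
d²(Z, Delta) = (0−6)² + (1−1.5)² + (1−6.5)² = 36 + 0.25 + 30.25 = 66.5
d²(Z, Indus) = (0−9)² + (1−15.5)² + (1−3)² = 81 + 210.25 + 4 = 295.25
d²(Z, Rigel) = (0−8)² + (1−2)² + (1−13)² = 64 + 1 + 144 = 209
Minimum is at Delta.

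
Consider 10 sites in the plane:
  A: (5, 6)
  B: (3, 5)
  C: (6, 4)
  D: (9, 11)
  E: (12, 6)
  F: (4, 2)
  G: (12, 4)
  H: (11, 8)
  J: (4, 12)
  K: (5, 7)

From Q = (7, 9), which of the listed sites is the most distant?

Squared Euclidean distances:
|QA|² = (7−5)² + (9−6)² = 4 + 9 = 13
|QB|² = (7−3)² + (9−5)² = 16 + 16 = 32
|QC|² = (7−6)² + (9−4)² = 1 + 25 = 26
|QD|² = (7−9)² + (9−11)² = 4 + 4 = 8
|QE|² = (7−12)² + (9−6)² = 25 + 9 = 34
|QF|² = (7−4)² + (9−2)² = 9 + 49 = 58
|QG|² = (7−12)² + (9−4)² = 25 + 25 = 50
|QH|² = (7−11)² + (9−8)² = 16 + 1 = 17
|QJ|² = (7−4)² + (9−12)² = 9 + 9 = 18
|QK|² = (7−5)² + (9−7)² = 4 + 4 = 8
The largest is to F.

F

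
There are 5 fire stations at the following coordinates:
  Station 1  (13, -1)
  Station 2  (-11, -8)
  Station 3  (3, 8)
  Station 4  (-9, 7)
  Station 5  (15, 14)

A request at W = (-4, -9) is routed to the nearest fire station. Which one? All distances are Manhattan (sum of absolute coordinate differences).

Station 2

d(W, Station 1) = |-4−13| + |-9−(-1)| = 17 + 8 = 25
d(W, Station 2) = |-4−(-11)| + |-9−(-8)| = 7 + 1 = 8
d(W, Station 3) = |-4−3| + |-9−8| = 7 + 17 = 24
d(W, Station 4) = |-4−(-9)| + |-9−7| = 5 + 16 = 21
d(W, Station 5) = |-4−15| + |-9−14| = 19 + 23 = 42
Minimum is at Station 2.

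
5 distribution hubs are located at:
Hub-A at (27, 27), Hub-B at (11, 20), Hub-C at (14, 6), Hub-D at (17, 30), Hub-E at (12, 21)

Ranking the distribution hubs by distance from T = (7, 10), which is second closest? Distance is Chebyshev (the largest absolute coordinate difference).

Hub-B

d(T, Hub-A) = max(20, 17) = 20
d(T, Hub-B) = max(4, 10) = 10
d(T, Hub-C) = max(7, 4) = 7
d(T, Hub-D) = max(10, 20) = 20
d(T, Hub-E) = max(5, 11) = 11
Sorted ascending: Hub-C, Hub-B, Hub-E, … — the second-nearest is Hub-B.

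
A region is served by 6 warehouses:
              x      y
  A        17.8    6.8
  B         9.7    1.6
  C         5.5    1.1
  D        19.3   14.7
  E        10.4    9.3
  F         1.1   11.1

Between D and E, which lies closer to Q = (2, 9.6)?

Compare squared distances:
|QD|² = (2−19.3)² + (9.6−14.7)² = 299.29 + 26.01 = 325.3
|QE|² = (2−10.4)² + (9.6−9.3)² = 70.56 + 0.09 = 70.65
325.3 > 70.65, so E is closer.

E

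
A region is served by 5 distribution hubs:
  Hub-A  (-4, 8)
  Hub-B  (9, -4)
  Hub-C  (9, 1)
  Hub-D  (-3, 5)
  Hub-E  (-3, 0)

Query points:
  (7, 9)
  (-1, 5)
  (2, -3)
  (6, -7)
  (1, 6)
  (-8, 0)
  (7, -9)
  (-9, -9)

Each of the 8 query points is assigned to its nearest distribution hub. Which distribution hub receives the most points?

Hub-E

(7, 9) — d² to each: Hub-A:122, Hub-B:173, Hub-C:68, Hub-D:116, Hub-E:181 → nearest is Hub-C
(-1, 5) — d² to each: Hub-A:18, Hub-B:181, Hub-C:116, Hub-D:4, Hub-E:29 → nearest is Hub-D
(2, -3) — d² to each: Hub-A:157, Hub-B:50, Hub-C:65, Hub-D:89, Hub-E:34 → nearest is Hub-E
(6, -7) — d² to each: Hub-A:325, Hub-B:18, Hub-C:73, Hub-D:225, Hub-E:130 → nearest is Hub-B
(1, 6) — d² to each: Hub-A:29, Hub-B:164, Hub-C:89, Hub-D:17, Hub-E:52 → nearest is Hub-D
(-8, 0) — d² to each: Hub-A:80, Hub-B:305, Hub-C:290, Hub-D:50, Hub-E:25 → nearest is Hub-E
(7, -9) — d² to each: Hub-A:410, Hub-B:29, Hub-C:104, Hub-D:296, Hub-E:181 → nearest is Hub-B
(-9, -9) — d² to each: Hub-A:314, Hub-B:349, Hub-C:424, Hub-D:232, Hub-E:117 → nearest is Hub-E
Tally — Hub-B:2, Hub-C:1, Hub-D:2, Hub-E:3. Hub-E captures the most (3).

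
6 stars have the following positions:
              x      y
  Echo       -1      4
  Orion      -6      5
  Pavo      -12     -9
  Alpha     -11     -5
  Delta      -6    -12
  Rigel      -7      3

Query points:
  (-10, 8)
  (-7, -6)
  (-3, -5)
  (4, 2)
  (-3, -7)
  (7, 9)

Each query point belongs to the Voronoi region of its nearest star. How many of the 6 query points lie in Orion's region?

(-10, 8) — d² to each: Echo:97, Orion:25, Pavo:293, Alpha:170, Delta:416, Rigel:34 → nearest is Orion
(-7, -6) — d² to each: Echo:136, Orion:122, Pavo:34, Alpha:17, Delta:37, Rigel:81 → nearest is Alpha
(-3, -5) — d² to each: Echo:85, Orion:109, Pavo:97, Alpha:64, Delta:58, Rigel:80 → nearest is Delta
(4, 2) — d² to each: Echo:29, Orion:109, Pavo:377, Alpha:274, Delta:296, Rigel:122 → nearest is Echo
(-3, -7) — d² to each: Echo:125, Orion:153, Pavo:85, Alpha:68, Delta:34, Rigel:116 → nearest is Delta
(7, 9) — d² to each: Echo:89, Orion:185, Pavo:685, Alpha:520, Delta:610, Rigel:232 → nearest is Echo
1 of the 6 points has Orion as nearest.

1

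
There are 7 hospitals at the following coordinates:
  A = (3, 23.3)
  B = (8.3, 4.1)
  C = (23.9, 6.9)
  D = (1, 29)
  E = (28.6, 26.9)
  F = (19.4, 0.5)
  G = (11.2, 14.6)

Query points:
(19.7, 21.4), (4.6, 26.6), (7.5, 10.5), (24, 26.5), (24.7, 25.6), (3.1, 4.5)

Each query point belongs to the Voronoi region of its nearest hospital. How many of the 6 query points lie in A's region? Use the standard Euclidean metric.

1

(19.7, 21.4) — d² to each: A:282.5, B:429.25, C:227.89, D:407.45, E:109.46, F:436.9, G:118.49 → nearest is E
(4.6, 26.6) — d² to each: A:13.45, B:519.94, C:760.58, D:18.72, E:576.09, F:900.25, G:187.56 → nearest is A
(7.5, 10.5) — d² to each: A:184.09, B:41.6, C:281.92, D:384.5, E:714.17, F:241.61, G:30.5 → nearest is G
(24, 26.5) — d² to each: A:451.24, B:748.25, C:384.17, D:535.25, E:21.32, F:697.16, G:305.45 → nearest is E
(24.7, 25.6) — d² to each: A:476.18, B:731.21, C:350.33, D:573.25, E:16.9, F:658.1, G:303.25 → nearest is E
(3.1, 4.5) — d² to each: A:353.45, B:27.2, C:438.4, D:604.66, E:1152.01, F:281.69, G:167.62 → nearest is B
1 of the 6 points has A as nearest.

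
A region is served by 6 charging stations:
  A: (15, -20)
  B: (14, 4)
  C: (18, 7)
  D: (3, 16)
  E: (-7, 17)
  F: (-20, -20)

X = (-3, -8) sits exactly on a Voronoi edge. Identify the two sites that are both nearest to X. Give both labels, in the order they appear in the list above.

Squared distances from X to each site:
|XA|² = (-3−15)² + (-8−(-20))² = 324 + 144 = 468
|XB|² = (-3−14)² + (-8−4)² = 289 + 144 = 433
|XC|² = (-3−18)² + (-8−7)² = 441 + 225 = 666
|XD|² = (-3−3)² + (-8−16)² = 36 + 576 = 612
|XE|² = (-3−(-7))² + (-8−17)² = 16 + 625 = 641
|XF|² = (-3−(-20))² + (-8−(-20))² = 289 + 144 = 433
X is equidistant from B and F (both at squared distance 433), and every other site is strictly farther — so X lies on the B–F Voronoi edge.

B and F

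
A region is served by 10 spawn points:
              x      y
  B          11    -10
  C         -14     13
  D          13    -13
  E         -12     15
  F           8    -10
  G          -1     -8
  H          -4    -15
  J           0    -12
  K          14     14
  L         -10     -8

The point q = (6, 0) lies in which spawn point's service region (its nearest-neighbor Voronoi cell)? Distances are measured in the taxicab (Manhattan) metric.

F

d(q,B) = |6−11| + |0−(-10)| = 5 + 10 = 15
d(q,C) = |6−(-14)| + |0−13| = 20 + 13 = 33
d(q,D) = |6−13| + |0−(-13)| = 7 + 13 = 20
d(q,E) = |6−(-12)| + |0−15| = 18 + 15 = 33
d(q,F) = |6−8| + |0−(-10)| = 2 + 10 = 12
d(q,G) = |6−(-1)| + |0−(-8)| = 7 + 8 = 15
d(q,H) = |6−(-4)| + |0−(-15)| = 10 + 15 = 25
d(q,J) = |6−0| + |0−(-12)| = 6 + 12 = 18
d(q,K) = |6−14| + |0−14| = 8 + 14 = 22
d(q,L) = |6−(-10)| + |0−(-8)| = 16 + 8 = 24
Minimum is at F.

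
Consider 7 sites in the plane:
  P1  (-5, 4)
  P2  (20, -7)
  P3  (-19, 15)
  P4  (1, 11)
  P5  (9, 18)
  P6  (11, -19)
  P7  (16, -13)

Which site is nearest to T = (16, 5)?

P2

Squared Euclidean distances:
|TP1|² = (16−(-5))² + (5−4)² = 441 + 1 = 442
|TP2|² = (16−20)² + (5−(-7))² = 16 + 144 = 160
|TP3|² = (16−(-19))² + (5−15)² = 1225 + 100 = 1325
|TP4|² = (16−1)² + (5−11)² = 225 + 36 = 261
|TP5|² = (16−9)² + (5−18)² = 49 + 169 = 218
|TP6|² = (16−11)² + (5−(-19))² = 25 + 576 = 601
|TP7|² = (16−16)² + (5−(-13))² = 0 + 324 = 324
P2 is nearest.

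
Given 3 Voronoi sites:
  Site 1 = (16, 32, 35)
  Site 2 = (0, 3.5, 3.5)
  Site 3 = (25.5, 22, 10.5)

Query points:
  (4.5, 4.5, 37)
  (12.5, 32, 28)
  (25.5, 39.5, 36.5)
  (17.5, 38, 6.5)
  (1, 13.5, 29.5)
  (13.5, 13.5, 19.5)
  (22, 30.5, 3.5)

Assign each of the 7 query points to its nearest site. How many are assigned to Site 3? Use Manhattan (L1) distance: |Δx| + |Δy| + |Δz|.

(4.5, 4.5, 37) — d to each: Site 1:41, Site 2:39, Site 3:65 → nearest is Site 2
(12.5, 32, 28) — d to each: Site 1:10.5, Site 2:65.5, Site 3:40.5 → nearest is Site 1
(25.5, 39.5, 36.5) — d to each: Site 1:18.5, Site 2:94.5, Site 3:43.5 → nearest is Site 1
(17.5, 38, 6.5) — d to each: Site 1:36, Site 2:55, Site 3:28 → nearest is Site 3
(1, 13.5, 29.5) — d to each: Site 1:39, Site 2:37, Site 3:52 → nearest is Site 2
(13.5, 13.5, 19.5) — d to each: Site 1:36.5, Site 2:39.5, Site 3:29.5 → nearest is Site 3
(22, 30.5, 3.5) — d to each: Site 1:39, Site 2:49, Site 3:19 → nearest is Site 3
3 of the 7 points have Site 3 as nearest.

3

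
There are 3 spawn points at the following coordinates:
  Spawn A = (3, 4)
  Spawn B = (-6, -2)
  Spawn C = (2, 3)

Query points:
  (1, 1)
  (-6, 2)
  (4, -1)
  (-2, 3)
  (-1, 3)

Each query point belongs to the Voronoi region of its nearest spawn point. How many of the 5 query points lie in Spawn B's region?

1

(1, 1) — d² to each: Spawn A:13, Spawn B:58, Spawn C:5 → nearest is Spawn C
(-6, 2) — d² to each: Spawn A:85, Spawn B:16, Spawn C:65 → nearest is Spawn B
(4, -1) — d² to each: Spawn A:26, Spawn B:101, Spawn C:20 → nearest is Spawn C
(-2, 3) — d² to each: Spawn A:26, Spawn B:41, Spawn C:16 → nearest is Spawn C
(-1, 3) — d² to each: Spawn A:17, Spawn B:50, Spawn C:9 → nearest is Spawn C
1 of the 5 points has Spawn B as nearest.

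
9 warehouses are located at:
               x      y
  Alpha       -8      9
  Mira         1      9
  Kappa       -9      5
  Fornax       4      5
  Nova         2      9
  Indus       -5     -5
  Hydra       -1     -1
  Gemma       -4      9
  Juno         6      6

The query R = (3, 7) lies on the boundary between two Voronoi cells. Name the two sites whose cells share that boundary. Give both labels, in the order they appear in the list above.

Squared distances from R to each site:
d²(R, Alpha) = (3−(-8))² + (7−9)² = 121 + 4 = 125
d²(R, Mira) = (3−1)² + (7−9)² = 4 + 4 = 8
d²(R, Kappa) = (3−(-9))² + (7−5)² = 144 + 4 = 148
d²(R, Fornax) = (3−4)² + (7−5)² = 1 + 4 = 5
d²(R, Nova) = (3−2)² + (7−9)² = 1 + 4 = 5
d²(R, Indus) = (3−(-5))² + (7−(-5))² = 64 + 144 = 208
d²(R, Hydra) = (3−(-1))² + (7−(-1))² = 16 + 64 = 80
d²(R, Gemma) = (3−(-4))² + (7−9)² = 49 + 4 = 53
d²(R, Juno) = (3−6)² + (7−6)² = 9 + 1 = 10
R is equidistant from Fornax and Nova (both at squared distance 5), and every other site is strictly farther — so R lies on the Fornax–Nova Voronoi edge.

Fornax and Nova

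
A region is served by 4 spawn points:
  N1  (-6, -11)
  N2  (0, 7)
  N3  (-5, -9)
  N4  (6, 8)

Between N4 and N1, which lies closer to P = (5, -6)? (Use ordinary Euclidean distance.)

N1

Compare squared distances:
|PN4|² = (5−6)² + (-6−8)² = 1 + 196 = 197
|PN1|² = (5−(-6))² + (-6−(-11))² = 121 + 25 = 146
197 > 146, so N1 is closer.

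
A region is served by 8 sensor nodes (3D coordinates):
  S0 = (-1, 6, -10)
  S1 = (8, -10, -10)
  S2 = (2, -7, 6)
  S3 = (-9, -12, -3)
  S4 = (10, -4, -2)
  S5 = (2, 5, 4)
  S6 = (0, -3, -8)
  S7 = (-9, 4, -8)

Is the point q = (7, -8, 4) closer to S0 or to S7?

S0

Compare squared distances:
|qS0|² = (7−(-1))² + (-8−6)² + (4−(-10))² = 64 + 196 + 196 = 456
|qS7|² = (7−(-9))² + (-8−4)² + (4−(-8))² = 256 + 144 + 144 = 544
456 < 544, so S0 is closer.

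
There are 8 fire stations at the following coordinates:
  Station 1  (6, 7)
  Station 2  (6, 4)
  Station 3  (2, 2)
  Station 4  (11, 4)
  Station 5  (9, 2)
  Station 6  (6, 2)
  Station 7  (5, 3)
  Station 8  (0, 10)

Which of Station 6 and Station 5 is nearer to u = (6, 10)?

Compare squared distances:
d²(u, Station 6) = (6−6)² + (10−2)² = 0 + 64 = 64
d²(u, Station 5) = (6−9)² + (10−2)² = 9 + 64 = 73
64 < 73, so Station 6 is closer.

Station 6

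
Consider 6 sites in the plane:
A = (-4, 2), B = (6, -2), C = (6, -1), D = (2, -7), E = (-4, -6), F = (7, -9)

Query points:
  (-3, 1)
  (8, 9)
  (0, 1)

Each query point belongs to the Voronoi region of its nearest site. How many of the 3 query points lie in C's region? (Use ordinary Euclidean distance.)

(-3, 1) — d² to each: A:2, B:90, C:85, D:89, E:50, F:200 → nearest is A
(8, 9) — d² to each: A:193, B:125, C:104, D:292, E:369, F:325 → nearest is C
(0, 1) — d² to each: A:17, B:45, C:40, D:68, E:65, F:149 → nearest is A
1 of the 3 points has C as nearest.

1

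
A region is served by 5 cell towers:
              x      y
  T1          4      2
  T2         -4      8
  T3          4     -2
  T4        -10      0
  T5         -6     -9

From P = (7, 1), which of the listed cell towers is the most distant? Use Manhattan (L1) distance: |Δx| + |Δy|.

T5

d(P,T1) = |7−4| + |1−2| = 3 + 1 = 4
d(P,T2) = |7−(-4)| + |1−8| = 11 + 7 = 18
d(P,T3) = |7−4| + |1−(-2)| = 3 + 3 = 6
d(P,T4) = |7−(-10)| + |1−0| = 17 + 1 = 18
d(P,T5) = |7−(-6)| + |1−(-9)| = 13 + 10 = 23
The largest is to T5.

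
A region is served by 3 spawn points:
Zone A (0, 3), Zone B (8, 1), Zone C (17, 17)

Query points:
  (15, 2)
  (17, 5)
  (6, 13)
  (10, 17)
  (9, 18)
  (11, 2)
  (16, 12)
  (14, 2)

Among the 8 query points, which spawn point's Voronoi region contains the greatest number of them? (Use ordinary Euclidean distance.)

Zone B

(15, 2) — d² to each: Zone A:226, Zone B:50, Zone C:229 → nearest is Zone B
(17, 5) — d² to each: Zone A:293, Zone B:97, Zone C:144 → nearest is Zone B
(6, 13) — d² to each: Zone A:136, Zone B:148, Zone C:137 → nearest is Zone A
(10, 17) — d² to each: Zone A:296, Zone B:260, Zone C:49 → nearest is Zone C
(9, 18) — d² to each: Zone A:306, Zone B:290, Zone C:65 → nearest is Zone C
(11, 2) — d² to each: Zone A:122, Zone B:10, Zone C:261 → nearest is Zone B
(16, 12) — d² to each: Zone A:337, Zone B:185, Zone C:26 → nearest is Zone C
(14, 2) — d² to each: Zone A:197, Zone B:37, Zone C:234 → nearest is Zone B
Tally — Zone A:1, Zone B:4, Zone C:3. Zone B captures the most (4).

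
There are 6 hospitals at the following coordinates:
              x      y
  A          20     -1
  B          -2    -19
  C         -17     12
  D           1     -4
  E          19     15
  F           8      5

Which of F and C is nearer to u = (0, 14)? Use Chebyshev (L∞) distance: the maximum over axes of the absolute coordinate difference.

F

d(u,F) = max(8, 9) = 9
d(u,C) = max(17, 2) = 17
9 < 17, so F is closer.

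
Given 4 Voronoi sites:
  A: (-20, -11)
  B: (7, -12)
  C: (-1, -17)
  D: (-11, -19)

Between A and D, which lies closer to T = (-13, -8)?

A

Compare squared distances:
|TA|² = (-13−(-20))² + (-8−(-11))² = 49 + 9 = 58
|TD|² = (-13−(-11))² + (-8−(-19))² = 4 + 121 = 125
58 < 125, so A is closer.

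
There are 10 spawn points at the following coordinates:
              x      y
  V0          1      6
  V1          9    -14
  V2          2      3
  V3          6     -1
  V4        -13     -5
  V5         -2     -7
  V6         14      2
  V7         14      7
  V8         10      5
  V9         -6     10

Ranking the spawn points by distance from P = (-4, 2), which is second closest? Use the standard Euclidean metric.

Squared Euclidean distances:
|PV0|² = (-4−1)² + (2−6)² = 25 + 16 = 41
|PV1|² = (-4−9)² + (2−(-14))² = 169 + 256 = 425
|PV2|² = (-4−2)² + (2−3)² = 36 + 1 = 37
|PV3|² = (-4−6)² + (2−(-1))² = 100 + 9 = 109
|PV4|² = (-4−(-13))² + (2−(-5))² = 81 + 49 = 130
|PV5|² = (-4−(-2))² + (2−(-7))² = 4 + 81 = 85
|PV6|² = (-4−14)² + (2−2)² = 324 + 0 = 324
|PV7|² = (-4−14)² + (2−7)² = 324 + 25 = 349
|PV8|² = (-4−10)² + (2−5)² = 196 + 9 = 205
|PV9|² = (-4−(-6))² + (2−10)² = 4 + 64 = 68
Sorted ascending: V2, V0, V9, … — the second-nearest is V0.

V0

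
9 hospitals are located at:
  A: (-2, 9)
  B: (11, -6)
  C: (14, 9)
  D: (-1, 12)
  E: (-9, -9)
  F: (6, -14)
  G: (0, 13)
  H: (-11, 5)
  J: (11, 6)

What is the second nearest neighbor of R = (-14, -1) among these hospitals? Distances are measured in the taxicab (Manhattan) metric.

E

d(R,A) = 12 + 10 = 22
d(R,B) = 25 + 5 = 30
d(R,C) = 28 + 10 = 38
d(R,D) = 13 + 13 = 26
d(R,E) = 5 + 8 = 13
d(R,F) = 20 + 13 = 33
d(R,G) = 14 + 14 = 28
d(R,H) = 3 + 6 = 9
d(R,J) = 25 + 7 = 32
Sorted ascending: H, E, A, … — the second-nearest is E.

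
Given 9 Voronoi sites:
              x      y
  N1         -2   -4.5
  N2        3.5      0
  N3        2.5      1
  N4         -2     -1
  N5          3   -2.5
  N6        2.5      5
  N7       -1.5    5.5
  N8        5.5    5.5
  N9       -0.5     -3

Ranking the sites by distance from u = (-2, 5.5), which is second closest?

Since √ is increasing, it suffices to compare squared distances:
|uN1|² = (-2−(-2))² + (5.5−(-4.5))² = 0 + 100 = 100
|uN2|² = (-2−3.5)² + (5.5−0)² = 30.25 + 30.25 = 60.5
|uN3|² = (-2−2.5)² + (5.5−1)² = 20.25 + 20.25 = 40.5
|uN4|² = (-2−(-2))² + (5.5−(-1))² = 0 + 42.25 = 42.25
|uN5|² = (-2−3)² + (5.5−(-2.5))² = 25 + 64 = 89
|uN6|² = (-2−2.5)² + (5.5−5)² = 20.25 + 0.25 = 20.5
|uN7|² = (-2−(-1.5))² + (5.5−5.5)² = 0.25 + 0 = 0.25
|uN8|² = (-2−5.5)² + (5.5−5.5)² = 56.25 + 0 = 56.25
|uN9|² = (-2−(-0.5))² + (5.5−(-3))² = 2.25 + 72.25 = 74.5
Sorted ascending: N7, N6, N3, … — the second-nearest is N6.

N6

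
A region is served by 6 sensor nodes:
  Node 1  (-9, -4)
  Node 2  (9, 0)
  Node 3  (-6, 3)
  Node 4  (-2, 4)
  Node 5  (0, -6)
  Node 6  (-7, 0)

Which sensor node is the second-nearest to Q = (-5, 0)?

Node 3

Since √ is increasing, it suffices to compare squared distances:
d²(Q, Node 1) = (-5−(-9))² + (0−(-4))² = 16 + 16 = 32
d²(Q, Node 2) = (-5−9)² + (0−0)² = 196 + 0 = 196
d²(Q, Node 3) = (-5−(-6))² + (0−3)² = 1 + 9 = 10
d²(Q, Node 4) = (-5−(-2))² + (0−4)² = 9 + 16 = 25
d²(Q, Node 5) = (-5−0)² + (0−(-6))² = 25 + 36 = 61
d²(Q, Node 6) = (-5−(-7))² + (0−0)² = 4 + 0 = 4
Sorted ascending: Node 6, Node 3, Node 4, … — the second-nearest is Node 3.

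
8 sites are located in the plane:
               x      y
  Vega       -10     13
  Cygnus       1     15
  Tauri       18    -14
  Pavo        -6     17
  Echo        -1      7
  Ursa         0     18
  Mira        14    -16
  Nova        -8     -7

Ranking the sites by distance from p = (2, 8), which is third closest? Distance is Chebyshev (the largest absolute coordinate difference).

Pavo

d(p, Vega) = max(12, 5) = 12
d(p, Cygnus) = max(1, 7) = 7
d(p, Tauri) = max(16, 22) = 22
d(p, Pavo) = max(8, 9) = 9
d(p, Echo) = max(3, 1) = 3
d(p, Ursa) = max(2, 10) = 10
d(p, Mira) = max(12, 24) = 24
d(p, Nova) = max(10, 15) = 15
Sorted ascending: Echo, Cygnus, Pavo, Ursa, … — the third-nearest is Pavo.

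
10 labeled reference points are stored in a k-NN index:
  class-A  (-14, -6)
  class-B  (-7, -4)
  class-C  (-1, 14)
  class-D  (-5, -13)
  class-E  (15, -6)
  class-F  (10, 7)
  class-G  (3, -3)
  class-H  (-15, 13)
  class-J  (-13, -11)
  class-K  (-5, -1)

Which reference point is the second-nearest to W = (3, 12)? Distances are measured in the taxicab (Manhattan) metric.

class-F

d(W, class-A) = 17 + 18 = 35
d(W, class-B) = 10 + 16 = 26
d(W, class-C) = 4 + 2 = 6
d(W, class-D) = 8 + 25 = 33
d(W, class-E) = 12 + 18 = 30
d(W, class-F) = 7 + 5 = 12
d(W, class-G) = 0 + 15 = 15
d(W, class-H) = 18 + 1 = 19
d(W, class-J) = 16 + 23 = 39
d(W, class-K) = 8 + 13 = 21
Sorted ascending: class-C, class-F, class-G, … — the second-nearest is class-F.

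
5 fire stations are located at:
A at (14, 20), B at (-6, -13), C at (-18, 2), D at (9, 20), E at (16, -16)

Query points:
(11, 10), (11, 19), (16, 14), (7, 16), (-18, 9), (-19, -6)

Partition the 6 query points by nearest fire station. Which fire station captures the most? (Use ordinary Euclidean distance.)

D

(11, 10) — d² to each: A:109, B:818, C:905, D:104, E:701 → nearest is D
(11, 19) — d² to each: A:10, B:1313, C:1130, D:5, E:1250 → nearest is D
(16, 14) — d² to each: A:40, B:1213, C:1300, D:85, E:900 → nearest is A
(7, 16) — d² to each: A:65, B:1010, C:821, D:20, E:1105 → nearest is D
(-18, 9) — d² to each: A:1145, B:628, C:49, D:850, E:1781 → nearest is C
(-19, -6) — d² to each: A:1765, B:218, C:65, D:1460, E:1325 → nearest is C
Tally — A:1, C:2, D:3. D captures the most (3).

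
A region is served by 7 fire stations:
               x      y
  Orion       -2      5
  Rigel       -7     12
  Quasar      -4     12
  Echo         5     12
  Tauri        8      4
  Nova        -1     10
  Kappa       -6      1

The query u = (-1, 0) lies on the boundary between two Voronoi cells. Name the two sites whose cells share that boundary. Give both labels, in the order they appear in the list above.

Orion and Kappa

Squared distances from u to each site:
d²(u, Orion) = (-1−(-2))² + (0−5)² = 1 + 25 = 26
d²(u, Rigel) = (-1−(-7))² + (0−12)² = 36 + 144 = 180
d²(u, Quasar) = (-1−(-4))² + (0−12)² = 9 + 144 = 153
d²(u, Echo) = (-1−5)² + (0−12)² = 36 + 144 = 180
d²(u, Tauri) = (-1−8)² + (0−4)² = 81 + 16 = 97
d²(u, Nova) = (-1−(-1))² + (0−10)² = 0 + 100 = 100
d²(u, Kappa) = (-1−(-6))² + (0−1)² = 25 + 1 = 26
u is equidistant from Orion and Kappa (both at squared distance 26), and every other site is strictly farther — so u lies on the Orion–Kappa Voronoi edge.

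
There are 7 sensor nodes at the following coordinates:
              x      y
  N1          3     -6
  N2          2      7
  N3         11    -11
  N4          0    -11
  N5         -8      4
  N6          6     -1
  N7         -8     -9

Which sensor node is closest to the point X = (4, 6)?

N2

Compare squared distances (the ordering matches that of the actual distances):
|XN1|² = (4−3)² + (6−(-6))² = 1 + 144 = 145
|XN2|² = (4−2)² + (6−7)² = 4 + 1 = 5
|XN3|² = (4−11)² + (6−(-11))² = 49 + 289 = 338
|XN4|² = (4−0)² + (6−(-11))² = 16 + 289 = 305
|XN5|² = (4−(-8))² + (6−4)² = 144 + 4 = 148
|XN6|² = (4−6)² + (6−(-1))² = 4 + 49 = 53
|XN7|² = (4−(-8))² + (6−(-9))² = 144 + 225 = 369
Minimum is at N2.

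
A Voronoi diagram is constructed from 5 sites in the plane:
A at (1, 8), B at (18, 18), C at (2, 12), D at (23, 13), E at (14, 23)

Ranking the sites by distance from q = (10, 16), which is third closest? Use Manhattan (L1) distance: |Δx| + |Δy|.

d(q,A) = |10−1| + |16−8| = 9 + 8 = 17
d(q,B) = |10−18| + |16−18| = 8 + 2 = 10
d(q,C) = |10−2| + |16−12| = 8 + 4 = 12
d(q,D) = |10−23| + |16−13| = 13 + 3 = 16
d(q,E) = |10−14| + |16−23| = 4 + 7 = 11
Sorted ascending: B, E, C, D, … — the third-nearest is C.

C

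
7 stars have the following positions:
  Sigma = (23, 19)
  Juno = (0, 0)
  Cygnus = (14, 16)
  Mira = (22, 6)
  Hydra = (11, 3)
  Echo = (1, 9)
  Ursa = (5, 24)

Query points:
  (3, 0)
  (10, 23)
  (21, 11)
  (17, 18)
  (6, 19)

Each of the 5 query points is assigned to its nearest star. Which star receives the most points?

(3, 0) — d² to each: Sigma:761, Juno:9, Cygnus:377, Mira:397, Hydra:73, Echo:85, Ursa:580 → nearest is Juno
(10, 23) — d² to each: Sigma:185, Juno:629, Cygnus:65, Mira:433, Hydra:401, Echo:277, Ursa:26 → nearest is Ursa
(21, 11) — d² to each: Sigma:68, Juno:562, Cygnus:74, Mira:26, Hydra:164, Echo:404, Ursa:425 → nearest is Mira
(17, 18) — d² to each: Sigma:37, Juno:613, Cygnus:13, Mira:169, Hydra:261, Echo:337, Ursa:180 → nearest is Cygnus
(6, 19) — d² to each: Sigma:289, Juno:397, Cygnus:73, Mira:425, Hydra:281, Echo:125, Ursa:26 → nearest is Ursa
Tally — Juno:1, Cygnus:1, Mira:1, Ursa:2. Ursa captures the most (2).

Ursa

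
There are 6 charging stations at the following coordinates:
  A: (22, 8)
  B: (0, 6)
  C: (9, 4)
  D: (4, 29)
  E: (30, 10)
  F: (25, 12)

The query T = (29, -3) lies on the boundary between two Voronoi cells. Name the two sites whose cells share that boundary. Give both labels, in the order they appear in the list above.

Squared distances from T to each site:
|TA|² = (29−22)² + (-3−8)² = 49 + 121 = 170
|TB|² = (29−0)² + (-3−6)² = 841 + 81 = 922
|TC|² = (29−9)² + (-3−4)² = 400 + 49 = 449
|TD|² = (29−4)² + (-3−29)² = 625 + 1024 = 1649
|TE|² = (29−30)² + (-3−10)² = 1 + 169 = 170
|TF|² = (29−25)² + (-3−12)² = 16 + 225 = 241
T is equidistant from A and E (both at squared distance 170), and every other site is strictly farther — so T lies on the A–E Voronoi edge.

A and E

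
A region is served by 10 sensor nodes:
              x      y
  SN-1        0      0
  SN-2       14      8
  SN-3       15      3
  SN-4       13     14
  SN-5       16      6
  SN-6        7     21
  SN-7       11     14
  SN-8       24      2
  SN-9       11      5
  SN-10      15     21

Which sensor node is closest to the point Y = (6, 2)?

SN-9

Compare squared distances (the ordering matches that of the actual distances):
d²(Y, SN-1) = 36 + 4 = 40
d²(Y, SN-2) = 64 + 36 = 100
d²(Y, SN-3) = 81 + 1 = 82
d²(Y, SN-4) = 49 + 144 = 193
d²(Y, SN-5) = 100 + 16 = 116
d²(Y, SN-6) = 1 + 361 = 362
d²(Y, SN-7) = 25 + 144 = 169
d²(Y, SN-8) = 324 + 0 = 324
d²(Y, SN-9) = 25 + 9 = 34
d²(Y, SN-10) = 81 + 361 = 442
The smallest is to SN-9, so Y lies in the Voronoi region of SN-9.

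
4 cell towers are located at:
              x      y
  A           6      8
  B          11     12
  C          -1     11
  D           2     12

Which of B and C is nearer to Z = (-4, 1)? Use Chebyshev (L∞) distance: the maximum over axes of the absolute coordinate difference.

d(Z,B) = max(15, 11) = 15
d(Z,C) = max(3, 10) = 10
15 > 10, so C is closer.

C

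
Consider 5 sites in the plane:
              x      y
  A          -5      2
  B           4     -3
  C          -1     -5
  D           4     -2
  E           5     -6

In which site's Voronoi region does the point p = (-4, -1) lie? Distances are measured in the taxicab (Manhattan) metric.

d(p,A) = 1 + 3 = 4
d(p,B) = 8 + 2 = 10
d(p,C) = 3 + 4 = 7
d(p,D) = 8 + 1 = 9
d(p,E) = 9 + 5 = 14
Minimum is at A.

A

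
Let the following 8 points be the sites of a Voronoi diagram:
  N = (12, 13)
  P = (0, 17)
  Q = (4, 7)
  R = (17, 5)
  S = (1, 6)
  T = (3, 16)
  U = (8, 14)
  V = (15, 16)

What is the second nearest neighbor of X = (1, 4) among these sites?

Since √ is increasing, it suffices to compare squared distances:
|XN|² = (1−12)² + (4−13)² = 121 + 81 = 202
|XP|² = (1−0)² + (4−17)² = 1 + 169 = 170
|XQ|² = (1−4)² + (4−7)² = 9 + 9 = 18
|XR|² = (1−17)² + (4−5)² = 256 + 1 = 257
|XS|² = (1−1)² + (4−6)² = 0 + 4 = 4
|XT|² = (1−3)² + (4−16)² = 4 + 144 = 148
|XU|² = (1−8)² + (4−14)² = 49 + 100 = 149
|XV|² = (1−15)² + (4−16)² = 196 + 144 = 340
Sorted ascending: S, Q, T, … — the second-nearest is Q.

Q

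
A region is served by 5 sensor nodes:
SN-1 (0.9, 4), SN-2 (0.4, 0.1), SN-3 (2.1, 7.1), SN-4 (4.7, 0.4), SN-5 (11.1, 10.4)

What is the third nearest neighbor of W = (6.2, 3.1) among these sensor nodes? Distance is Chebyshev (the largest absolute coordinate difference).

d(W, SN-1) = max(5.3, 0.9) = 5.3
d(W, SN-2) = max(5.8, 3) = 5.8
d(W, SN-3) = max(4.1, 4) = 4.1
d(W, SN-4) = max(1.5, 2.7) = 2.7
d(W, SN-5) = max(4.9, 7.3) = 7.3
Sorted ascending: SN-4, SN-3, SN-1, SN-2, … — the third-nearest is SN-1.

SN-1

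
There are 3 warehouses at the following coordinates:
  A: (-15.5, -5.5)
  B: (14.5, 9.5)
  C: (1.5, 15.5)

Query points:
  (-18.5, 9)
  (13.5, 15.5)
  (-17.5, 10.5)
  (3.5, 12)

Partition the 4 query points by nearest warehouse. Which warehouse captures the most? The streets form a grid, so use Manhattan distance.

A

(-18.5, 9) — d to each: A:17.5, B:33.5, C:26.5 → nearest is A
(13.5, 15.5) — d to each: A:50, B:7, C:12 → nearest is B
(-17.5, 10.5) — d to each: A:18, B:33, C:24 → nearest is A
(3.5, 12) — d to each: A:36.5, B:13.5, C:5.5 → nearest is C
Tally — A:2, B:1, C:1. A captures the most (2).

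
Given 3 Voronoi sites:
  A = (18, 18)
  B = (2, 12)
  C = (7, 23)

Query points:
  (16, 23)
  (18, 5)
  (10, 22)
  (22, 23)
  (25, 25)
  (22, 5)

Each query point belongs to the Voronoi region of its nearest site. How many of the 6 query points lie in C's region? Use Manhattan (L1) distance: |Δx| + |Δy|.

1

(16, 23) — d to each: A:7, B:25, C:9 → nearest is A
(18, 5) — d to each: A:13, B:23, C:29 → nearest is A
(10, 22) — d to each: A:12, B:18, C:4 → nearest is C
(22, 23) — d to each: A:9, B:31, C:15 → nearest is A
(25, 25) — d to each: A:14, B:36, C:20 → nearest is A
(22, 5) — d to each: A:17, B:27, C:33 → nearest is A
1 of the 6 points has C as nearest.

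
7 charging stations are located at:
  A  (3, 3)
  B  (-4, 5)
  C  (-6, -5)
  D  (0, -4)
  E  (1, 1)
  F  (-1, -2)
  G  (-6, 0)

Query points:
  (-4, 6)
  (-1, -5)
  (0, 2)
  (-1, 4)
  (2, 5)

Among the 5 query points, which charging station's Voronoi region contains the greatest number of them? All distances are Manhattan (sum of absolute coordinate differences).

(-4, 6) — d to each: A:10, B:1, C:13, D:14, E:10, F:11, G:8 → nearest is B
(-1, -5) — d to each: A:12, B:13, C:5, D:2, E:8, F:3, G:10 → nearest is D
(0, 2) — d to each: A:4, B:7, C:13, D:6, E:2, F:5, G:8 → nearest is E
(-1, 4) — d to each: A:5, B:4, C:14, D:9, E:5, F:6, G:9 → nearest is B
(2, 5) — d to each: A:3, B:6, C:18, D:11, E:5, F:10, G:13 → nearest is A
Tally — A:1, B:2, D:1, E:1. B captures the most (2).

B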